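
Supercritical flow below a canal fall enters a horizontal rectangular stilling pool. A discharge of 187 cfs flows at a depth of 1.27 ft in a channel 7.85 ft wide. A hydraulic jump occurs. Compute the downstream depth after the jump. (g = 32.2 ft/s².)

q = Q/b = 187/7.85 = 23.8 ft²/s; V₁ = q/y₁ = 18.8 ft/s. Fr₁ = V₁/√(g·y₁) = 2.93.
Bélanger equation: y₂/y₁ = ½[√(1 + 8Fr₁²) − 1] = ½[√69.83 − 1] = 3.68.
y₂ = 3.68 × 1.27 = 4.67 ft.

y₂ = 4.67 ft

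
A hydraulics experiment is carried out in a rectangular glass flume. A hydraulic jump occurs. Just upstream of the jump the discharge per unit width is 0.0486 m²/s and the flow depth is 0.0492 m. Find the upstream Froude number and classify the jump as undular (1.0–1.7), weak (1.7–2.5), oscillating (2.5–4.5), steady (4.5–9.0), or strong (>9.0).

V₁ = q/y₁ = 0.0486/0.0492 = 0.988 m/s. Fr₁ = V₁/√(g·y₁) = 0.988/√(9.81×0.0492) = 1.42.
Fr₁ = 1.42 lies in the undular range.

Fr₁ = 1.42; undular jump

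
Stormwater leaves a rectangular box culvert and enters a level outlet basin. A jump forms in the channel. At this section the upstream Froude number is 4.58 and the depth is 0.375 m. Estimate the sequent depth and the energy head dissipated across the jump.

Fr₁ = 4.58 (given).
By Bélanger, y₂/y₁ = ½[√(1 + 8Fr₁²) − 1] = ½[√168.8 − 1] = 6.00.
y₂ = 6.00 × 0.375 = 2.25 m.
Head loss: ΔE = (y₂ − y₁)³/(4y₁y₂) = (2.25 − 0.375)³/(4×0.375×2.25) = 6.58/3.37 = 1.95 m.

y₂ = 2.25 m; ΔE = 1.95 m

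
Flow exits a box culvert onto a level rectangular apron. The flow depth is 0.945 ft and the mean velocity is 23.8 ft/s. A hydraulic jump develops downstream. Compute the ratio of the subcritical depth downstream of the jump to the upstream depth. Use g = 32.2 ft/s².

y₂/y₁ = 5.62

Fr₁ = V₁/√(g·y₁) = 23.8/√(32.2×0.945) = 4.31.
Conjugate-depth relation: y₂/y₁ = ½[√(1 + 8Fr₁²) − 1] = ½[√149.9 − 1] = 5.62.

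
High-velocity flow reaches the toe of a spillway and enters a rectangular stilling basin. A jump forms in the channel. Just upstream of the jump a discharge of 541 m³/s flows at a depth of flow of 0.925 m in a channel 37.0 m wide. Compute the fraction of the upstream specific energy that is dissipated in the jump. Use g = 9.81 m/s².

ΔE/E₁ = 0.511 (51.1%)

q = Q/b = 541/37.0 = 14.6 m²/s; V₁ = q/y₁ = 15.8 m/s. Fr₁ = V₁/√(g·y₁) = 5.25.
Sequent-depth ratio: y₂/y₁ = ½[√(1 + 8Fr₁²) − 1] = ½[√221.3 − 1] = 6.94.
y₂ = 6.94 × 0.925 = 6.42 m.
E₁ = y₁ + V₁²/2g = 13.7 m. ΔE = (y₂ − y₁)³/(4y₁y₂) = 6.98 m. ΔE/E₁ = 6.98/13.7 = 0.511.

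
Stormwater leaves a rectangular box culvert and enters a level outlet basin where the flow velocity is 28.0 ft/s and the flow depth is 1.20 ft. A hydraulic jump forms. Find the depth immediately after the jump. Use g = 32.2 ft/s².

Fr₁ = V₁/√(g·y₁) = 28.0/√(32.2×1.20) = 4.50.
By Bélanger, y₂/y₁ = ½[√(1 + 8Fr₁²) − 1] = ½[√163.3 − 1] = 5.89.
y₂ = 5.89 × 1.20 = 7.07 ft.

y₂ = 7.07 ft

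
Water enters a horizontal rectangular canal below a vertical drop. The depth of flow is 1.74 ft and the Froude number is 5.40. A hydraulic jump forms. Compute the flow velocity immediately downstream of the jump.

V₂ = 5.65 ft/s

Fr₁ = 5.40 (given).
Conjugate-depth relation: y₂/y₁ = ½[√(1 + 8Fr₁²) − 1] = ½[√234.3 − 1] = 7.15.
y₂ = 7.15 × 1.74 = 12.4 ft.
V₁ = Fr₁·√(g·y₁) = 5.40×√(32.2×1.74) = 40.4 ft/s; q = V₁·y₁ = 70.3 ft²/s.
V₂ = q/y₂ = 70.3/12.4 = 5.65 ft/s.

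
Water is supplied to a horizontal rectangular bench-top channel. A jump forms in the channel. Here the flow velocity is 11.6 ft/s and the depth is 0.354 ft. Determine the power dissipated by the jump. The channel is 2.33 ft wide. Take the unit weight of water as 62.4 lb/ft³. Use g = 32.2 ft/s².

P = 0.850 hp

Fr₁ = V₁/√(g·y₁) = 11.6/√(32.2×0.354) = 3.44.
Conjugate-depth relation: y₂/y₁ = ½[√(1 + 8Fr₁²) − 1] = ½[√95.44 − 1] = 4.38.
y₂ = 4.38 × 0.354 = 1.55 ft.
Head loss: ΔE = (y₂ − y₁)³/(4y₁y₂) = (1.55 − 0.354)³/(4×0.354×1.55) = 1.72/2.20 = 0.783 ft.
q = V₁·y₁ = 11.6 × 0.354 = 4.11 ft²/s. Q = q·b = 4.11 × 2.33 = 9.57 cfs. P = γ·Q·ΔE/550 = 62.4 × 9.57 × 0.783 / 550 = 0.850 hp.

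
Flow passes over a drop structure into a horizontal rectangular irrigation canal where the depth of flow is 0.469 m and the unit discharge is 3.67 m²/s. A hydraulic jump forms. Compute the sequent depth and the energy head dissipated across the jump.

y₂ = 2.20 m; ΔE = 1.25 m

V₁ = q/y₁ = 3.67/0.469 = 7.83 m/s. Fr₁ = V₁/√(g·y₁) = 7.83/√(9.81×0.469) = 3.65.
Sequent-depth ratio: y₂/y₁ = ½[√(1 + 8Fr₁²) − 1] = ½[√107.5 − 1] = 4.68.
y₂ = 4.68 × 0.469 = 2.20 m.
Head loss: ΔE = (y₂ − y₁)³/(4y₁y₂) = (2.20 − 0.469)³/(4×0.469×2.20) = 5.16/4.12 = 1.25 m.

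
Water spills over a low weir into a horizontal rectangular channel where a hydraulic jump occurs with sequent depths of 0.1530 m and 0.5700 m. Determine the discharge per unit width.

q = 0.5561 m²/s

For a rectangular channel the momentum equation gives q² = ½·g·y₁·y₂·(y₁ + y₂) = ½×9.81×0.1530×0.5700×0.7230 = 0.3093.
q = √0.3093 = 0.5561 m²/s.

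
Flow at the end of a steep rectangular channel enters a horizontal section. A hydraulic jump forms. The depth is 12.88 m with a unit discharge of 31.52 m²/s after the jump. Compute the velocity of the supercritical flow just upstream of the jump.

V₁ = 28.07 m/s

V₂ = q/y₂ = 31.52/12.88 = 2.447 m/s; Fr₂ = V₂/√(g·y₂) = 0.2177.
The Bélanger relation is symmetric: y₁/y₂ = ½[√(1 + 8Fr₂²) − 1] = ½[√1.3792 − 1] = 0.08719.
y₁ = 0.08719 × 12.88 = 1.123 m.
V₁ = q/y₁ = 31.52/1.123 = 28.07 m/s.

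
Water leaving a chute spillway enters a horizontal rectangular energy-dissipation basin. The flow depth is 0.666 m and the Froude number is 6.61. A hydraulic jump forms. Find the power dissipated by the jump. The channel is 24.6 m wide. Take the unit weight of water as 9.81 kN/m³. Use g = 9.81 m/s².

Fr₁ = 6.61 (given).
By Bélanger, y₂/y₁ = ½[√(1 + 8Fr₁²) − 1] = ½[√350.5 − 1] = 8.86.
y₂ = 8.86 × 0.666 = 5.90 m.
Head loss: ΔE = (y₂ − y₁)³/(4y₁y₂) = (5.90 − 0.666)³/(4×0.666×5.90) = 144/15.7 = 9.13 m.
V₁ = Fr₁·√(g·y₁) = 6.61×√(9.81×0.666) = 16.9 m/s; q = V₁·y₁ = 11.3 m²/s. Q = q·b = 11.3 × 24.6 = 277 m³/s. P = γ·Q·ΔE = 9.81 × 277 × 9.13 = 24789 kW.

P = 24789 kW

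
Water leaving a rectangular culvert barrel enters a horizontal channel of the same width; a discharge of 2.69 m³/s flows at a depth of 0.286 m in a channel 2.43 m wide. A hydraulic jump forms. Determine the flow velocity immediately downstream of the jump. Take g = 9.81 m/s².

V₂ = 1.38 m/s

q = Q/b = 2.69/2.43 = 1.11 m²/s; V₁ = q/y₁ = 3.87 m/s. Fr₁ = V₁/√(g·y₁) = 2.31.
By Bélanger, y₂/y₁ = ½[√(1 + 8Fr₁²) − 1] = ½[√43.72 − 1] = 2.81.
y₂ = 2.81 × 0.286 = 0.803 m.
V₂ = q/y₂ = 1.11/0.803 = 1.38 m/s.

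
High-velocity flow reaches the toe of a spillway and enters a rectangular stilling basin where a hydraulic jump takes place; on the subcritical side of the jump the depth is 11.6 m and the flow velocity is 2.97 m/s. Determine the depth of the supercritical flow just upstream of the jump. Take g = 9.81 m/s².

Fr₂ = V₂/√(g·y₂) = 2.97/√(9.81×11.6) = 0.278.
Since the conjugate-depth ratio holds either way, y₁/y₂ = ½[√(1 + 8Fr₂²) − 1] = ½[√1.620 − 1] = 0.136.
y₁ = 0.136 × 11.6 = 1.58 m.

y₁ = 1.58 m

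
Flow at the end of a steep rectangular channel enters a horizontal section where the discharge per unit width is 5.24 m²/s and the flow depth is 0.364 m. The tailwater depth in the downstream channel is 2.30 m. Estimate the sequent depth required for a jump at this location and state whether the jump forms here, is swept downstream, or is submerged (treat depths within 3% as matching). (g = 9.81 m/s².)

V₁ = q/y₁ = 5.24/0.364 = 14.4 m/s. Fr₁ = V₁/√(g·y₁) = 14.4/√(9.81×0.364) = 7.62.
Sequent-depth ratio: y₂/y₁ = ½[√(1 + 8Fr₁²) − 1] = ½[√465.3 − 1] = 10.3.
y₂ = 10.3 × 0.364 = 3.74 m.
Tailwater y_tw = 2.30 m: y_tw < y₂, so the jump is swept downstream.

y₂ = 3.74 m; the jump is swept downstream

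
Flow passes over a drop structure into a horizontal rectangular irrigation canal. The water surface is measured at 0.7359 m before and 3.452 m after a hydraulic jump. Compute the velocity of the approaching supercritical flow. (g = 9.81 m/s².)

For a rectangular channel the momentum equation gives q² = ½·g·y₁·y₂·(y₁ + y₂) = ½×9.81×0.7359×3.452×4.188 = 52.18.
q = √52.18 = 7.224 m²/s.
V₁ = q/y₁ = 7.224/0.7359 = 9.816 m/s.

V₁ = 9.816 m/s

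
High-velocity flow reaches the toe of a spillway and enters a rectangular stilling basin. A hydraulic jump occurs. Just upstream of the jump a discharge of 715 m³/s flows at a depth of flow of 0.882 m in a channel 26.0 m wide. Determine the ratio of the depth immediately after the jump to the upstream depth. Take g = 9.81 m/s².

q = Q/b = 715/26.0 = 27.5 m²/s; V₁ = q/y₁ = 31.2 m/s. Fr₁ = V₁/√(g·y₁) = 10.6.
Bélanger equation: y₂/y₁ = ½[√(1 + 8Fr₁²) − 1] = ½[√899.8 − 1] = 14.5.

y₂/y₁ = 14.5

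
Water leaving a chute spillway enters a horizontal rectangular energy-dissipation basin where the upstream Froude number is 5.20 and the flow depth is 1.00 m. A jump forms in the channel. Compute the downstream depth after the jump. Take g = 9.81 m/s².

y₂ = 6.87 m

Fr₁ = 5.20 (given).
Conjugate-depth relation: y₂/y₁ = ½[√(1 + 8Fr₁²) − 1] = ½[√217.3 − 1] = 6.87.
y₂ = 6.87 × 1.00 = 6.87 m.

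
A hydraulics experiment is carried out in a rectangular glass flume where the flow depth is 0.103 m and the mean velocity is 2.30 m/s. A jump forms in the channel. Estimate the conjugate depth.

y₂ = 0.286 m

Fr₁ = V₁/√(g·y₁) = 2.30/√(9.81×0.103) = 2.29.
Bélanger equation: y₂/y₁ = ½[√(1 + 8Fr₁²) − 1] = ½[√42.88 − 1] = 2.77.
y₂ = 2.77 × 0.103 = 0.286 m.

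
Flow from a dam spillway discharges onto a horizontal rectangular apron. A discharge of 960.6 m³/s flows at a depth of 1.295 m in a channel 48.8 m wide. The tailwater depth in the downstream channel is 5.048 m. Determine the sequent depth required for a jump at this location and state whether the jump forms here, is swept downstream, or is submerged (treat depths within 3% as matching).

y₂ = 7.190 m; the jump is swept downstream

q = Q/b = 960.6/48.8 = 19.68 m²/s; V₁ = q/y₁ = 15.20 m/s. Fr₁ = V₁/√(g·y₁) = 4.265.
Sequent-depth ratio: y₂/y₁ = ½[√(1 + 8Fr₁²) − 1] = ½[√146.50 − 1] = 5.552.
y₂ = 5.552 × 1.295 = 7.190 m.
Tailwater y_tw = 5.048 m: y_tw < y₂, so the jump is swept downstream.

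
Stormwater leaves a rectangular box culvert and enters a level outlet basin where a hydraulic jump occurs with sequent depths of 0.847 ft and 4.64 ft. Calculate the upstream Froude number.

Fr₁ = 4.21

For a rectangular channel the momentum equation gives q² = ½·g·y₁·y₂·(y₁ + y₂) = ½×32.2×0.847×4.64×5.49 = 347.
q = √347 = 18.6 ft²/s.
V₁ = q/y₁ = 22.0 ft/s; Fr₁ = V₁/√(g·y₁) = 4.21.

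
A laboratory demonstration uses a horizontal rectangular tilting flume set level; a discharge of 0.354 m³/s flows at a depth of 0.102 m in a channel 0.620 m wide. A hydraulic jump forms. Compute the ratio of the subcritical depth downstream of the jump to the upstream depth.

q = Q/b = 0.354/0.620 = 0.571 m²/s; V₁ = q/y₁ = 5.60 m/s. Fr₁ = V₁/√(g·y₁) = 5.60.
Sequent-depth ratio: y₂/y₁ = ½[√(1 + 8Fr₁²) − 1] = ½[√251.5 − 1] = 7.43.

y₂/y₁ = 7.43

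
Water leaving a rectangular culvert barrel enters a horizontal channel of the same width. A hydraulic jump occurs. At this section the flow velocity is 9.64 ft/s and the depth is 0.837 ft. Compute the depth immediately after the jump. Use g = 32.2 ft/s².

y₂ = 1.82 ft

Fr₁ = V₁/√(g·y₁) = 9.64/√(32.2×0.837) = 1.86.
Conjugate-depth relation: y₂/y₁ = ½[√(1 + 8Fr₁²) − 1] = ½[√28.58 − 1] = 2.17.
y₂ = 2.17 × 0.837 = 1.82 ft.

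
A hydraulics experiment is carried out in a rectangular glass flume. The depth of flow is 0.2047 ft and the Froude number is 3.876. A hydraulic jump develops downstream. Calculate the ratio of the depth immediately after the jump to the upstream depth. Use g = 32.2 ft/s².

Fr₁ = 3.876 (given).
Bélanger equation: y₂/y₁ = ½[√(1 + 8Fr₁²) − 1] = ½[√121.19 − 1] = 5.004.

y₂/y₁ = 5.004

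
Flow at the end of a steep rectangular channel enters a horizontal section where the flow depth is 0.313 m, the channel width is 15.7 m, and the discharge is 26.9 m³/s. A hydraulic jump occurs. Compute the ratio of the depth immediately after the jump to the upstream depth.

q = Q/b = 26.9/15.7 = 1.71 m²/s; V₁ = q/y₁ = 5.47 m/s. Fr₁ = V₁/√(g·y₁) = 3.12.
By Bélanger, y₂/y₁ = ½[√(1 + 8Fr₁²) − 1] = ½[√79.07 − 1] = 3.95.

y₂/y₁ = 3.95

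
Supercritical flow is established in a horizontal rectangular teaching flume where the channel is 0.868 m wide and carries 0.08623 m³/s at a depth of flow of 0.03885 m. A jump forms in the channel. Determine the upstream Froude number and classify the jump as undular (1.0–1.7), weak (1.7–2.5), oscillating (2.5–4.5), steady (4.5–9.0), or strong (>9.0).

q = Q/b = 0.08623/0.868 = 0.09934 m²/s; V₁ = q/y₁ = 2.557 m/s. Fr₁ = V₁/√(g·y₁) = 4.142.
Fr₁ = 4.142 lies in the oscillating range.

Fr₁ = 4.142; oscillating jump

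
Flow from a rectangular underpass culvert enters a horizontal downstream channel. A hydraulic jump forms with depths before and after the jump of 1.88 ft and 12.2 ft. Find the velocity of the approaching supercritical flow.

For a rectangular channel the momentum equation gives q² = ½·g·y₁·y₂·(y₁ + y₂) = ½×32.2×1.88×12.2×14.1 = 5199.
q = √5199 = 72.1 ft²/s.
V₁ = q/y₁ = 72.1/1.88 = 38.4 ft/s.

V₁ = 38.4 ft/s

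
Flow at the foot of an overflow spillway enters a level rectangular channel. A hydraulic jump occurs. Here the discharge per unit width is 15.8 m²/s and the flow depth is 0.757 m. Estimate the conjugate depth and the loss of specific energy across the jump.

V₁ = q/y₁ = 15.8/0.757 = 20.9 m/s. Fr₁ = V₁/√(g·y₁) = 20.9/√(9.81×0.757) = 7.66.
Sequent-depth ratio: y₂/y₁ = ½[√(1 + 8Fr₁²) − 1] = ½[√470.3 − 1] = 10.3.
y₂ = 10.3 × 0.757 = 7.83 m.
V₂ = q/y₂ = 15.8/7.83 = 2.02 m/s. E₁ = y₁ + V₁²/2g = 23.0 m; E₂ = y₂ + V₂²/2g = 8.04 m. ΔE = E₁ − E₂ = 14.9 m.

y₂ = 7.83 m; ΔE = 14.9 m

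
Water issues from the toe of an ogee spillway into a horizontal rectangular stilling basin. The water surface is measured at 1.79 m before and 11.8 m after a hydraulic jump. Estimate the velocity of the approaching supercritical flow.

For a rectangular channel the momentum equation gives q² = ½·g·y₁·y₂·(y₁ + y₂) = ½×9.81×1.79×11.8×13.6 = 1408.
q = √1408 = 37.5 m²/s.
V₁ = q/y₁ = 37.5/1.79 = 21.0 m/s.

V₁ = 21.0 m/s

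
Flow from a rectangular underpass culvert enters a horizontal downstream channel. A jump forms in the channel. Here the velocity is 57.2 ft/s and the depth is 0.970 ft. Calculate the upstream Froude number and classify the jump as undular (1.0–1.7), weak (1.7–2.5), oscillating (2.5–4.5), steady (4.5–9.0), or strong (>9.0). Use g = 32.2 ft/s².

Fr₁ = 10.2; strong jump

Fr₁ = V₁/√(g·y₁) = 57.2/√(32.2×0.970) = 10.2.
Fr₁ = 10.2 lies in the strong range.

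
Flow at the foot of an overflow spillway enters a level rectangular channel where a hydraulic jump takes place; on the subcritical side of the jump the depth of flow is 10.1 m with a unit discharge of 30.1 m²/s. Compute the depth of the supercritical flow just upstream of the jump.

V₂ = q/y₂ = 30.1/10.1 = 2.98 m/s; Fr₂ = V₂/√(g·y₂) = 0.299.
The Bélanger relation is symmetric: y₁/y₂ = ½[√(1 + 8Fr₂²) − 1] = ½[√1.717 − 1] = 0.155.
y₁ = 0.155 × 10.1 = 1.57 m.

y₁ = 1.57 m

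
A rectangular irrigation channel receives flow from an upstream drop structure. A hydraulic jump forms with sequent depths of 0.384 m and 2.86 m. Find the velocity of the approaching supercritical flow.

For a rectangular channel the momentum equation gives q² = ½·g·y₁·y₂·(y₁ + y₂) = ½×9.81×0.384×2.86×3.24 = 17.5.
q = √17.5 = 4.18 m²/s.
V₁ = q/y₁ = 4.18/0.384 = 10.9 m/s.

V₁ = 10.9 m/s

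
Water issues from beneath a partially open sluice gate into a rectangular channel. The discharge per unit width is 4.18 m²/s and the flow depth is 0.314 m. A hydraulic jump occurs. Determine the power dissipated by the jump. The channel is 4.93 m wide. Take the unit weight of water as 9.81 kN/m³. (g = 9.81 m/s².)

V₁ = q/y₁ = 4.18/0.314 = 13.3 m/s. Fr₁ = V₁/√(g·y₁) = 13.3/√(9.81×0.314) = 7.58.
Conjugate-depth relation: y₂/y₁ = ½[√(1 + 8Fr₁²) − 1] = ½[√461.2 − 1] = 10.2.
y₂ = 10.2 × 0.314 = 3.21 m.
V₂ = q/y₂ = 4.18/3.21 = 1.30 m/s. E₁ = y₁ + V₁²/2g = 9.35 m; E₂ = y₂ + V₂²/2g = 3.30 m. ΔE = E₁ − E₂ = 6.05 m.
Q = q·b = 4.18 × 4.93 = 20.6 m³/s. P = γ·Q·ΔE = 9.81 × 20.6 × 6.05 = 1222 kW.

P = 1222 kW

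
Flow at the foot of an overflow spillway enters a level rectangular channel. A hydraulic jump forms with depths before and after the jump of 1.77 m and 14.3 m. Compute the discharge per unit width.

q = 44.7 m²/s

For a rectangular channel the momentum equation gives q² = ½·g·y₁·y₂·(y₁ + y₂) = ½×9.81×1.77×14.3×16.1 = 1995.
q = √1995 = 44.7 m²/s.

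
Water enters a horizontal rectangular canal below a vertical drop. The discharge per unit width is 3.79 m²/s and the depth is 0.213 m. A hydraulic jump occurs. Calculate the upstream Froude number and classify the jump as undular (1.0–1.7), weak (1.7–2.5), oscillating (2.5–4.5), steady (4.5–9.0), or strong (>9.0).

Fr₁ = 12.3; strong jump

V₁ = q/y₁ = 3.79/0.213 = 17.8 m/s. Fr₁ = V₁/√(g·y₁) = 17.8/√(9.81×0.213) = 12.3.
Fr₁ = 12.3 lies in the strong range.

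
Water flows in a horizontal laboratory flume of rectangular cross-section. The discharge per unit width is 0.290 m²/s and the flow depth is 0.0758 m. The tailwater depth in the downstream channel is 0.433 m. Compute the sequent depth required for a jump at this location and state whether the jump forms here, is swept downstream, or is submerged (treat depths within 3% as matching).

y₂ = 0.439 m; the jump forms here

V₁ = q/y₁ = 0.290/0.0758 = 3.83 m/s. Fr₁ = V₁/√(g·y₁) = 3.83/√(9.81×0.0758) = 4.44.
Conjugate-depth relation: y₂/y₁ = ½[√(1 + 8Fr₁²) − 1] = ½[√158.5 − 1] = 5.79.
y₂ = 5.79 × 0.0758 = 0.439 m.
Tailwater y_tw = 0.433 m: y_tw ≈ y₂, so the jump forms here.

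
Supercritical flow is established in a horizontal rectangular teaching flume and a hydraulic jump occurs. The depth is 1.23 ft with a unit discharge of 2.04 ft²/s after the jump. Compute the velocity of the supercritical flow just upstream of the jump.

V₂ = q/y₂ = 2.04/1.23 = 1.66 ft/s; Fr₂ = V₂/√(g·y₂) = 0.264.
From the momentum equation (using Fr₂), y₁/y₂ = ½[√(1 + 8Fr₂²) − 1] = ½[√1.556 − 1] = 0.124.
y₁ = 0.124 × 1.23 = 0.152 ft.
V₁ = q/y₁ = 2.04/0.152 = 13.4 ft/s.

V₁ = 13.4 ft/s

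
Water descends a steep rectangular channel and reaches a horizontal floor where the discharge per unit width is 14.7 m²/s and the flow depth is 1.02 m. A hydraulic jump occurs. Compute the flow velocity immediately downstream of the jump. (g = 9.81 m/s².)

V₂ = 2.42 m/s

V₁ = q/y₁ = 14.7/1.02 = 14.4 m/s. Fr₁ = V₁/√(g·y₁) = 14.4/√(9.81×1.02) = 4.56.
From the momentum equation for a rectangular channel, y₂/y₁ = ½[√(1 + 8Fr₁²) − 1] = ½[√167.1 − 1] = 5.96.
y₂ = 5.96 × 1.02 = 6.08 m.
V₂ = q/y₂ = 14.7/6.08 = 2.42 m/s.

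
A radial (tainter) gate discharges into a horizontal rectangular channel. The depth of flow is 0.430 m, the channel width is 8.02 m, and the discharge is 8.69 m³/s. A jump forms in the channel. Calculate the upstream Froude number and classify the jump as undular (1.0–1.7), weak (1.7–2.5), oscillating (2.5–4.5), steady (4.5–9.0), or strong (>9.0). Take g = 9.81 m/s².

Fr₁ = 1.23; undular jump

q = Q/b = 8.69/8.02 = 1.08 m²/s; V₁ = q/y₁ = 2.52 m/s. Fr₁ = V₁/√(g·y₁) = 1.23.
Fr₁ = 1.23 lies in the undular range.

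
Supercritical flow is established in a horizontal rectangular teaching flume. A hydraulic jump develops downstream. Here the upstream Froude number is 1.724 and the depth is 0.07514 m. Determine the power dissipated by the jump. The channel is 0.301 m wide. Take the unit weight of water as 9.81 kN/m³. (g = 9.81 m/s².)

Fr₁ = 1.724 (given).
From the momentum equation for a rectangular channel, y₂/y₁ = ½[√(1 + 8Fr₁²) − 1] = ½[√24.777 − 1] = 1.989.
y₂ = 1.989 × 0.07514 = 0.1494 m.
V₁ = Fr₁·√(g·y₁) = 1.724×√(9.81×0.07514) = 1.480 m/s; q = V₁·y₁ = 0.1112 m²/s. V₂ = q/y₂ = 0.1112/0.1494 = 0.7442 m/s. E₁ = y₁ + V₁²/2g = 0.1868 m; E₂ = y₂ + V₂²/2g = 0.1777 m. ΔE = E₁ − E₂ = 0.009133 m.
Q = q·b = 0.1112 × 0.301 = 0.03348 m³/s. P = γ·Q·ΔE = 9.81 × 0.03348 × 0.009133 = 0.002999 kW.

P = 0.002999 kW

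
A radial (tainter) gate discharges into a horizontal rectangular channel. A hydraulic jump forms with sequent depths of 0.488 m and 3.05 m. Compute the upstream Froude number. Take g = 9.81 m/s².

Fr₁ = 4.76

For a rectangular channel the momentum equation gives q² = ½·g·y₁·y₂·(y₁ + y₂) = ½×9.81×0.488×3.05×3.54 = 25.8.
q = √25.8 = 5.08 m²/s.
V₁ = q/y₁ = 10.4 m/s; Fr₁ = V₁/√(g·y₁) = 4.76.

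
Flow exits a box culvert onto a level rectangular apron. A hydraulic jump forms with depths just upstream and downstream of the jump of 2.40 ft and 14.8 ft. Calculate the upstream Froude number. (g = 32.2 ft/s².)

For a rectangular channel the momentum equation gives q² = ½·g·y₁·y₂·(y₁ + y₂) = ½×32.2×2.40×14.8×17.2 = 9836.
q = √9836 = 99.2 ft²/s.
V₁ = q/y₁ = 41.3 ft/s; Fr₁ = V₁/√(g·y₁) = 4.70.

Fr₁ = 4.70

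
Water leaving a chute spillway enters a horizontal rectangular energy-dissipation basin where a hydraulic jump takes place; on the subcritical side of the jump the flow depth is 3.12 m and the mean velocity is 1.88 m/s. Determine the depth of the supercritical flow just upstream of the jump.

y₁ = 0.604 m

Fr₂ = V₂/√(g·y₂) = 1.88/√(9.81×3.12) = 0.340.
Applying the sequent-depth relation in reverse, y₁/y₂ = ½[√(1 + 8Fr₂²) − 1] = ½[√1.924 − 1] = 0.194.
y₁ = 0.194 × 3.12 = 0.604 m.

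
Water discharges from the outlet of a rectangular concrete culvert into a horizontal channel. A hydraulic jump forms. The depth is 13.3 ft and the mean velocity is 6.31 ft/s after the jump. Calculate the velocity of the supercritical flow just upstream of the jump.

Fr₂ = V₂/√(g·y₂) = 6.31/√(32.2×13.3) = 0.305.
Since the conjugate-depth ratio holds either way, y₁/y₂ = ½[√(1 + 8Fr₂²) − 1] = ½[√1.744 − 1] = 0.160.
y₁ = 0.160 × 13.3 = 2.13 ft.
V₁ = q/y₁ = 83.9/2.13 = 39.4 ft/s.

V₁ = 39.4 ft/s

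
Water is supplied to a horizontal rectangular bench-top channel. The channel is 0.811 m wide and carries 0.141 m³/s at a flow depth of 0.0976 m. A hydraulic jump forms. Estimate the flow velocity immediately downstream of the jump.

q = Q/b = 0.141/0.811 = 0.174 m²/s; V₁ = q/y₁ = 1.78 m/s. Fr₁ = V₁/√(g·y₁) = 1.82.
By Bélanger, y₂/y₁ = ½[√(1 + 8Fr₁²) − 1] = ½[√27.51 − 1] = 2.12.
y₂ = 2.12 × 0.0976 = 0.207 m.
V₂ = q/y₂ = 0.174/0.207 = 0.839 m/s.

V₂ = 0.839 m/s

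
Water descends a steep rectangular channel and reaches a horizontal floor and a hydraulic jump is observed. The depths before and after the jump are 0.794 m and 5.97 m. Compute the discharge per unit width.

For a rectangular channel the momentum equation gives q² = ½·g·y₁·y₂·(y₁ + y₂) = ½×9.81×0.794×5.97×6.76 = 157.
q = √157 = 12.5 m²/s.

q = 12.5 m²/s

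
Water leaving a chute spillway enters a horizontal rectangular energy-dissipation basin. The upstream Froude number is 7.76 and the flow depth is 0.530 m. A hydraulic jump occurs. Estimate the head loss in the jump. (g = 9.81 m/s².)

Fr₁ = 7.76 (given).
From the momentum equation for a rectangular channel, y₂/y₁ = ½[√(1 + 8Fr₁²) − 1] = ½[√482.7 − 1] = 10.5.
y₂ = 10.5 × 0.530 = 5.56 m.
V₁ = Fr₁·√(g·y₁) = 7.76×√(9.81×0.530) = 17.7 m/s; q = V₁·y₁ = 9.38 m²/s. V₂ = q/y₂ = 9.38/5.56 = 1.69 m/s. E₁ = y₁ + V₁²/2g = 16.5 m; E₂ = y₂ + V₂²/2g = 5.70 m. ΔE = E₁ − E₂ = 10.8 m.

ΔE = 10.8 m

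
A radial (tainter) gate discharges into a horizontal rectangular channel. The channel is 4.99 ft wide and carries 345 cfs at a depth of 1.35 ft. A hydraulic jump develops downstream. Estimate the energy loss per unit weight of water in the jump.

ΔE = 27.5 ft

q = Q/b = 345/4.99 = 69.1 ft²/s; V₁ = q/y₁ = 51.2 ft/s. Fr₁ = V₁/√(g·y₁) = 7.77.
Conjugate-depth relation: y₂/y₁ = ½[√(1 + 8Fr₁²) − 1] = ½[√483.7 − 1] = 10.5.
y₂ = 10.5 × 1.35 = 14.2 ft.
V₂ = q/y₂ = 69.1/14.2 = 4.88 ft/s. E₁ = y₁ + V₁²/2g = 42.1 ft; E₂ = y₂ + V₂²/2g = 14.5 ft. ΔE = E₁ − E₂ = 27.5 ft.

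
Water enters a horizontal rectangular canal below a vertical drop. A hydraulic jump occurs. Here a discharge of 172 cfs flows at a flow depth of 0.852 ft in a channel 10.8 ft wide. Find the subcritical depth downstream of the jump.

q = Q/b = 172/10.8 = 15.9 ft²/s; V₁ = q/y₁ = 18.7 ft/s. Fr₁ = V₁/√(g·y₁) = 3.57.
Conjugate-depth relation: y₂/y₁ = ½[√(1 + 8Fr₁²) − 1] = ½[√102.9 − 1] = 4.57.
y₂ = 4.57 × 0.852 = 3.90 ft.

y₂ = 3.90 ft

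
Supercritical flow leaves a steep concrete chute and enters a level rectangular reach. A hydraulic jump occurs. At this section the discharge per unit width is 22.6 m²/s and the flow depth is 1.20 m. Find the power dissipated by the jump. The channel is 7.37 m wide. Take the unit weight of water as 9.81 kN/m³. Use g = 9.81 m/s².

P = 16670 kW

V₁ = q/y₁ = 22.6/1.20 = 18.8 m/s. Fr₁ = V₁/√(g·y₁) = 18.8/√(9.81×1.20) = 5.49.
Sequent-depth ratio: y₂/y₁ = ½[√(1 + 8Fr₁²) − 1] = ½[√242.0 − 1] = 7.28.
y₂ = 7.28 × 1.20 = 8.73 m.
V₂ = q/y₂ = 22.6/8.73 = 2.59 m/s. E₁ = y₁ + V₁²/2g = 19.3 m; E₂ = y₂ + V₂²/2g = 9.08 m. ΔE = E₁ − E₂ = 10.2 m.
Q = q·b = 22.6 × 7.37 = 167 m³/s. P = γ·Q·ΔE = 9.81 × 167 × 10.2 = 16670 kW.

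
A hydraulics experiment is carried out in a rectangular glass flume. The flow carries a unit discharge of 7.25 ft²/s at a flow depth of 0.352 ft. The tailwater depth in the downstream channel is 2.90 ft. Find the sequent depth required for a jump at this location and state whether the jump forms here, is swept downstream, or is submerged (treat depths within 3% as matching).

V₁ = q/y₁ = 7.25/0.352 = 20.6 ft/s. Fr₁ = V₁/√(g·y₁) = 20.6/√(32.2×0.352) = 6.12.
Conjugate-depth relation: y₂/y₁ = ½[√(1 + 8Fr₁²) − 1] = ½[√300.4 − 1] = 8.17.
y₂ = 8.17 × 0.352 = 2.87 ft.
Tailwater y_tw = 2.90 ft: y_tw ≈ y₂, so the jump forms here.

y₂ = 2.87 ft; the jump forms here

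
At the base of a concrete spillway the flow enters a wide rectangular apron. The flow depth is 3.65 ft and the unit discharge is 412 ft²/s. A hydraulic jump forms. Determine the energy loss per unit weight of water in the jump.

ΔE = 149 ft

V₁ = q/y₁ = 412/3.65 = 113 ft/s. Fr₁ = V₁/√(g·y₁) = 113/√(32.2×3.65) = 10.4.
Sequent-depth ratio: y₂/y₁ = ½[√(1 + 8Fr₁²) − 1] = ½[√868.3 − 1] = 14.2.
y₂ = 14.2 × 3.65 = 52.0 ft.
V₂ = q/y₂ = 412/52.0 = 7.93 ft/s. E₁ = y₁ + V₁²/2g = 201 ft; E₂ = y₂ + V₂²/2g = 52.9 ft. ΔE = E₁ − E₂ = 149 ft.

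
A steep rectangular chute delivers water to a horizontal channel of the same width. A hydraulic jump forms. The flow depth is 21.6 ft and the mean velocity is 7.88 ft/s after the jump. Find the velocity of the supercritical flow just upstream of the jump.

Fr₂ = V₂/√(g·y₂) = 7.88/√(32.2×21.6) = 0.299.
The Bélanger relation is symmetric: y₁/y₂ = ½[√(1 + 8Fr₂²) − 1] = ½[√1.714 − 1] = 0.155.
y₁ = 0.155 × 21.6 = 3.34 ft.
V₁ = q/y₁ = 170/3.34 = 51.0 ft/s.

V₁ = 51.0 ft/s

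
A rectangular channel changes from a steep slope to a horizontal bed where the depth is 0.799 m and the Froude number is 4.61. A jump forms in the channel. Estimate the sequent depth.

y₂ = 4.82 m

Fr₁ = 4.61 (given).
Sequent-depth ratio: y₂/y₁ = ½[√(1 + 8Fr₁²) − 1] = ½[√171.0 − 1] = 6.04.
y₂ = 6.04 × 0.799 = 4.82 m.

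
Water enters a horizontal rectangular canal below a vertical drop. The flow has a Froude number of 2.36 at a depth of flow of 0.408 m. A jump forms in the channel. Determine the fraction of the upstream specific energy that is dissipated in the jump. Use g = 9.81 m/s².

Fr₁ = 2.36 (given).
Bélanger equation: y₂/y₁ = ½[√(1 + 8Fr₁²) − 1] = ½[√45.56 − 1] = 2.87.
y₂ = 2.87 × 0.408 = 1.17 m.
E₁ = y₁(1 + Fr₁²/2) = 0.408×(1 + 2.36²/2) = 1.54 m. ΔE = (y₂ − y₁)³/(4y₁y₂) = 0.234 m. ΔE/E₁ = 0.234/1.54 = 0.151.

ΔE/E₁ = 0.151 (15.1%)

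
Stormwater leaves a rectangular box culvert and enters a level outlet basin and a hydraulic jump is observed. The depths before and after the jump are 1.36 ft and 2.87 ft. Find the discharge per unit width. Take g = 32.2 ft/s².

For a rectangular channel the momentum equation gives q² = ½·g·y₁·y₂·(y₁ + y₂) = ½×32.2×1.36×2.87×4.23 = 266.
q = √266 = 16.3 ft²/s.

q = 16.3 ft²/s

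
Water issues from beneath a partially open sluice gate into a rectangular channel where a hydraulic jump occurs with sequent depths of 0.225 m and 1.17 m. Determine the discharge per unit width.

For a rectangular channel the momentum equation gives q² = ½·g·y₁·y₂·(y₁ + y₂) = ½×9.81×0.225×1.17×1.40 = 1.80.
q = √1.80 = 1.34 m²/s.

q = 1.34 m²/s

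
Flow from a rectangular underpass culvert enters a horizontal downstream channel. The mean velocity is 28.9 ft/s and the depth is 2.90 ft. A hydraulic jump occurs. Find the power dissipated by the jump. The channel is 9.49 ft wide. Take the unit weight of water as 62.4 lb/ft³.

P = 365 hp

Fr₁ = V₁/√(g·y₁) = 28.9/√(32.2×2.90) = 2.99.
From the momentum equation for a rectangular channel, y₂/y₁ = ½[√(1 + 8Fr₁²) − 1] = ½[√72.55 − 1] = 3.76.
y₂ = 3.76 × 2.90 = 10.9 ft.
q = V₁·y₁ = 28.9 × 2.90 = 83.8 ft²/s. V₂ = q/y₂ = 83.8/10.9 = 7.69 ft/s. E₁ = y₁ + V₁²/2g = 15.9 ft; E₂ = y₂ + V₂²/2g = 11.8 ft. ΔE = E₁ − E₂ = 4.05 ft.
Q = q·b = 83.8 × 9.49 = 795 cfs. P = γ·Q·ΔE/550 = 62.4 × 795 × 4.05 / 550 = 365 hp.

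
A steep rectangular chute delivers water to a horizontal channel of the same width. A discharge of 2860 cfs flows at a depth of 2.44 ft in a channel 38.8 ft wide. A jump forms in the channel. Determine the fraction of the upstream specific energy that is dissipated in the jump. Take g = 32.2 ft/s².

ΔE/E₁ = 0.316 (31.6%)

q = Q/b = 2860/38.8 = 73.7 ft²/s; V₁ = q/y₁ = 30.2 ft/s. Fr₁ = V₁/√(g·y₁) = 3.41.
By Bélanger, y₂/y₁ = ½[√(1 + 8Fr₁²) − 1] = ½[√93.93 − 1] = 4.35.
y₂ = 4.35 × 2.44 = 10.6 ft.
E₁ = y₁ + V₁²/2g = 16.6 ft. ΔE = (y₂ − y₁)³/(4y₁y₂) = 5.26 ft. ΔE/E₁ = 5.26/16.6 = 0.316.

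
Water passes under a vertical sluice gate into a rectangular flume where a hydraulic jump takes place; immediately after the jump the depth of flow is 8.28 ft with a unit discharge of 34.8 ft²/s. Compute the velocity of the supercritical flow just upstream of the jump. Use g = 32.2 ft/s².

V₂ = q/y₂ = 34.8/8.28 = 4.20 ft/s; Fr₂ = V₂/√(g·y₂) = 0.257.
Since the conjugate-depth ratio holds either way, y₁/y₂ = ½[√(1 + 8Fr₂²) − 1] = ½[√1.530 − 1] = 0.118.
y₁ = 0.118 × 8.28 = 0.981 ft.
V₁ = q/y₁ = 34.8/0.981 = 35.5 ft/s.

V₁ = 35.5 ft/s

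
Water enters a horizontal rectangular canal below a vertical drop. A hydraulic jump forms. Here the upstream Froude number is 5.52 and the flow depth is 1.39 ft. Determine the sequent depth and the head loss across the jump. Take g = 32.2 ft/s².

Fr₁ = 5.52 (given).
Sequent-depth ratio: y₂/y₁ = ½[√(1 + 8Fr₁²) − 1] = ½[√244.8 − 1] = 7.32.
y₂ = 7.32 × 1.39 = 10.2 ft.
Head loss: ΔE = (y₂ − y₁)³/(4y₁y₂) = (10.2 − 1.39)³/(4×1.39×10.2) = 679/56.6 = 12.0 ft.

y₂ = 10.2 ft; ΔE = 12.0 ft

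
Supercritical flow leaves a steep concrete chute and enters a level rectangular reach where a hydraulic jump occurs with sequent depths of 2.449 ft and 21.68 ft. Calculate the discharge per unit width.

For a rectangular channel the momentum equation gives q² = ½·g·y₁·y₂·(y₁ + y₂) = ½×32.2×2.449×21.68×24.13 = 20626.
q = √20626 = 143.6 ft²/s.

q = 143.6 ft²/s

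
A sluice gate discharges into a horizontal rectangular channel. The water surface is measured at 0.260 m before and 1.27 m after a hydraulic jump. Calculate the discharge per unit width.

For a rectangular channel the momentum equation gives q² = ½·g·y₁·y₂·(y₁ + y₂) = ½×9.81×0.260×1.27×1.53 = 2.48.
q = √2.48 = 1.57 m²/s.

q = 1.57 m²/s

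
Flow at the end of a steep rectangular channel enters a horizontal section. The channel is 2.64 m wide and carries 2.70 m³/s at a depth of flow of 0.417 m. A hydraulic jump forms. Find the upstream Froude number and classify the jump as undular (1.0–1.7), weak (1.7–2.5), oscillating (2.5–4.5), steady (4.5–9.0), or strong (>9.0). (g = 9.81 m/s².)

Fr₁ = 1.21; undular jump

q = Q/b = 2.70/2.64 = 1.02 m²/s; V₁ = q/y₁ = 2.45 m/s. Fr₁ = V₁/√(g·y₁) = 1.21.
Fr₁ = 1.21 lies in the undular range.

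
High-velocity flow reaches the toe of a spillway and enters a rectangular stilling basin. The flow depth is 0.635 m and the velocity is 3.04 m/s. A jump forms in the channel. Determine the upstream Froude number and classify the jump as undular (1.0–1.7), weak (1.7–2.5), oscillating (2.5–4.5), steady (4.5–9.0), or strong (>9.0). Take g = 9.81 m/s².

Fr₁ = 1.22; undular jump

Fr₁ = V₁/√(g·y₁) = 3.04/√(9.81×0.635) = 1.22.
Fr₁ = 1.22 lies in the undular range.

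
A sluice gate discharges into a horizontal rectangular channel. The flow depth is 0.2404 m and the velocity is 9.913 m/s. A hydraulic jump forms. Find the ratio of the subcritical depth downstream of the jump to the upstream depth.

Fr₁ = V₁/√(g·y₁) = 9.913/√(9.81×0.2404) = 6.455.
By Bélanger, y₂/y₁ = ½[√(1 + 8Fr₁²) − 1] = ½[√334.35 − 1] = 8.643.

y₂/y₁ = 8.643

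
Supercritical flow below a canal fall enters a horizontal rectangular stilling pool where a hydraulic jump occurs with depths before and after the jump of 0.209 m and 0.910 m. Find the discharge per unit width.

q = 1.02 m²/s

For a rectangular channel the momentum equation gives q² = ½·g·y₁·y₂·(y₁ + y₂) = ½×9.81×0.209×0.910×1.12 = 1.04.
q = √1.04 = 1.02 m²/s.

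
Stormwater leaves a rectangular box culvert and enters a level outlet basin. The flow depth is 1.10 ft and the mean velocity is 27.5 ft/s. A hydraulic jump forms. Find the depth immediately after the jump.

y₂ = 6.66 ft

Fr₁ = V₁/√(g·y₁) = 27.5/√(32.2×1.10) = 4.62.
Conjugate-depth relation: y₂/y₁ = ½[√(1 + 8Fr₁²) − 1] = ½[√171.8 − 1] = 6.05.
y₂ = 6.05 × 1.10 = 6.66 ft.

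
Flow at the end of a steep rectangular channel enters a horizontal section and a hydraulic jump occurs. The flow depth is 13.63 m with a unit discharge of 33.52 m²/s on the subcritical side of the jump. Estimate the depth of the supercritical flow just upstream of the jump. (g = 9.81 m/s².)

V₂ = q/y₂ = 33.52/13.63 = 2.459 m/s; Fr₂ = V₂/√(g·y₂) = 0.2127.
The Bélanger relation is symmetric: y₁/y₂ = ½[√(1 + 8Fr₂²) − 1] = ½[√1.3619 − 1] = 0.08349.
y₁ = 0.08349 × 13.63 = 1.138 m.

y₁ = 1.138 m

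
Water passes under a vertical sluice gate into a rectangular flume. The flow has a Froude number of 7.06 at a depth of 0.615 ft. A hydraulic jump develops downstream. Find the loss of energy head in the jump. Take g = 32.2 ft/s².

ΔE = 9.93 ft

Fr₁ = 7.06 (given).
Conjugate-depth relation: y₂/y₁ = ½[√(1 + 8Fr₁²) − 1] = ½[√399.7 − 1] = 9.50.
y₂ = 9.50 × 0.615 = 5.84 ft.
V₁ = Fr₁·√(g·y₁) = 7.06×√(32.2×0.615) = 31.4 ft/s; q = V₁·y₁ = 19.3 ft²/s. V₂ = q/y₂ = 19.3/5.84 = 3.31 ft/s. E₁ = y₁ + V₁²/2g = 15.9 ft; E₂ = y₂ + V₂²/2g = 6.01 ft. ΔE = E₁ − E₂ = 9.93 ft.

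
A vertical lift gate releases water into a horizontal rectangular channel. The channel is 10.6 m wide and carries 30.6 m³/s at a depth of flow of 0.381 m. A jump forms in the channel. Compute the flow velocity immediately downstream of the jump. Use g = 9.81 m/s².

V₂ = 1.50 m/s

q = Q/b = 30.6/10.6 = 2.89 m²/s; V₁ = q/y₁ = 7.58 m/s. Fr₁ = V₁/√(g·y₁) = 3.92.
Conjugate-depth relation: y₂/y₁ = ½[√(1 + 8Fr₁²) − 1] = ½[√123.9 − 1] = 5.07.
y₂ = 5.07 × 0.381 = 1.93 m.
V₂ = q/y₂ = 2.89/1.93 = 1.50 m/s.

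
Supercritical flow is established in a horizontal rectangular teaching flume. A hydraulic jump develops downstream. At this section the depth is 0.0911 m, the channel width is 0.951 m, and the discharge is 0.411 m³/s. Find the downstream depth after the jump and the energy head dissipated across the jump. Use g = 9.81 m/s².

y₂ = 0.603 m; ΔE = 0.609 m

q = Q/b = 0.411/0.951 = 0.432 m²/s; V₁ = q/y₁ = 4.74 m/s. Fr₁ = V₁/√(g·y₁) = 5.02.
By Bélanger, y₂/y₁ = ½[√(1 + 8Fr₁²) − 1] = ½[√202.5 − 1] = 6.61.
y₂ = 6.61 × 0.0911 = 0.603 m.
Head loss: ΔE = (y₂ − y₁)³/(4y₁y₂) = (0.603 − 0.0911)³/(4×0.0911×0.603) = 0.134/0.220 = 0.609 m.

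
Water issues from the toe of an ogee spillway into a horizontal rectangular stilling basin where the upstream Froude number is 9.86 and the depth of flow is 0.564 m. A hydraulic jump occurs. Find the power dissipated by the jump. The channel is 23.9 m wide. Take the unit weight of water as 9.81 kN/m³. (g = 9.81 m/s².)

Fr₁ = 9.86 (given).
Bélanger equation: y₂/y₁ = ½[√(1 + 8Fr₁²) − 1] = ½[√778.8 − 1] = 13.5.
y₂ = 13.5 × 0.564 = 7.59 m.
V₁ = Fr₁·√(g·y₁) = 9.86×√(9.81×0.564) = 23.2 m/s; q = V₁·y₁ = 13.1 m²/s. V₂ = q/y₂ = 13.1/7.59 = 1.72 m/s. E₁ = y₁ + V₁²/2g = 28.0 m; E₂ = y₂ + V₂²/2g = 7.74 m. ΔE = E₁ − E₂ = 20.2 m.
Q = q·b = 13.1 × 23.9 = 313 m³/s. P = γ·Q·ΔE = 9.81 × 313 × 20.2 = 62076 kW.

P = 62076 kW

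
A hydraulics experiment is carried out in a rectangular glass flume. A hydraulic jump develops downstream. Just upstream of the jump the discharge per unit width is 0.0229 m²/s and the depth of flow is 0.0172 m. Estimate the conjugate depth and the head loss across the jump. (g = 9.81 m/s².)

V₁ = q/y₁ = 0.0229/0.0172 = 1.33 m/s. Fr₁ = V₁/√(g·y₁) = 1.33/√(9.81×0.0172) = 3.24.
Conjugate-depth relation: y₂/y₁ = ½[√(1 + 8Fr₁²) − 1] = ½[√85.04 − 1] = 4.11.
y₂ = 4.11 × 0.0172 = 0.0707 m.
Head loss: ΔE = (y₂ − y₁)³/(4y₁y₂) = (0.0707 − 0.0172)³/(4×0.0172×0.0707) = 0.000153/0.00486 = 0.0315 m.

y₂ = 0.0707 m; ΔE = 0.0315 m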